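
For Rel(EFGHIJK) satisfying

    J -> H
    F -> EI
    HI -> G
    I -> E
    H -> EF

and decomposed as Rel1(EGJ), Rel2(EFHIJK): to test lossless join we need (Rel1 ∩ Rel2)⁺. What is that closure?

Rel1 ∩ Rel2 = {EJ}.
J → H applies, adding H
H → EF applies, adding F
F → EI applies, adding I
HI → G applies, adding G
Closure: {EFGHIJ}.

EFGHIJ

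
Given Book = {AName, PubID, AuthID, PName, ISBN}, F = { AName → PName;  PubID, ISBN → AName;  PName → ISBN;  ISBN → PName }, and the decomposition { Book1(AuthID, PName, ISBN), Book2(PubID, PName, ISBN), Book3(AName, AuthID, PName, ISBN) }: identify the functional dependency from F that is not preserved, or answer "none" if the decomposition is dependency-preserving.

Check PubID, ISBN → AName: no single fragment contains all of {AName, PubID, ISBN}, and the restricted closure of {PubID, ISBN} across the fragments never reaches {AName}.
AName → PName is preserved.
PName → ISBN is preserved.
ISBN → PName is preserved.

PubID, ISBN → AName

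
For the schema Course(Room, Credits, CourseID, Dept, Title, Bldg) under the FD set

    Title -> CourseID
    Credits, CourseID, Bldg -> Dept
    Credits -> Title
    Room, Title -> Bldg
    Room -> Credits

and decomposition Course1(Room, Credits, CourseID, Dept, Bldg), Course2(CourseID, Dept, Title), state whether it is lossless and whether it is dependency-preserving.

Lossless test: (CourseID, Dept)⁺ = {CourseID, Dept}, which is a superkey of neither fragment — lossy.
Dependency preservation: the restricted closure of {Credits} across the fragments never reaches {Title}, so Credits → Title cannot be enforced without a join — not preserved.

lossy and not dependency-preserving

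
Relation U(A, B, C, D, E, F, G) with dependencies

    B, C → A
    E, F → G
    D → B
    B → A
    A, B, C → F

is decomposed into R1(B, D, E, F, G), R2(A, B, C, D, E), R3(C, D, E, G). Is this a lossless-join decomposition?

Chase test. Columns are A, B, C, D, E, F, G; row i has aⱼ where attribute j ∈ Ri, else bᵢⱼ.
Initial tableau (one row per fragment):
  row 1: b11 a2 b13 a4 a5 a6 a7
  row 2: a1 a2 a3 a4 a5 b26 b27
  row 3: b31 b32 a3 a4 a5 b36 a7
Rows 1 and 3 agree on D; apply D→B and equate their B entries.
Rows 1 and 2 agree on B; apply B→A and equate their A entries.
Rows 1 and 3 agree on B; apply B→A and equate their A entries.
Rows 2 and 3 agree on A, B, C; apply A, B, C→F and equate their F entries.
Rows 2 and 3 agree on E, F; apply E, F→G and equate their G entries.
No row becomes fully distinguished — the join is lossy.

No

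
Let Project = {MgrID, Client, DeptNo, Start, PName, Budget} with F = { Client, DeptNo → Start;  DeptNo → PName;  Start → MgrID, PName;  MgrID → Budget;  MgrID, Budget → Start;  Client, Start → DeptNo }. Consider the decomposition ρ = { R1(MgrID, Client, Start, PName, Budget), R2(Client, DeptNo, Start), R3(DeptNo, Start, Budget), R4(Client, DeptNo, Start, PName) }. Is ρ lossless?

Chase test. Columns are MgrID, Client, DeptNo, Start, PName, Budget; row i has aⱼ where attribute j ∈ Ri, else bᵢⱼ.
Initial tableau (one row per fragment):
  row 1: a1 a2 b13 a4 a5 a6
  row 2: b21 a2 a3 a4 b25 b26
  row 3: b31 b32 a3 a4 b35 a6
  row 4: b41 a2 a3 a4 a5 b46
Rows 2 and 3 agree on DeptNo; apply DeptNo→PName and equate their PName entries.
Rows 2 and 4 agree on DeptNo; apply DeptNo→PName and equate their PName entries.
Rows 1 and 2 agree on Start; apply Start→MgrID, PName and equate their MgrID, PName entries.
Rows 1 and 3 agree on Start; apply Start→MgrID, PName and equate their MgrID, PName entries.
Rows 1 and 4 agree on Start; apply Start→MgrID, PName and equate their MgrID, PName entries.
Rows 1 and 2 agree on MgrID; apply MgrID→Budget and equate their Budget entries.
Rows 1 and 4 agree on MgrID; apply MgrID→Budget and equate their Budget entries.
Rows 1 and 2 agree on Client, Start; apply Client, Start→DeptNo and equate their DeptNo entries.
Row 1 is now all distinguished symbols — the join is lossless.

Yes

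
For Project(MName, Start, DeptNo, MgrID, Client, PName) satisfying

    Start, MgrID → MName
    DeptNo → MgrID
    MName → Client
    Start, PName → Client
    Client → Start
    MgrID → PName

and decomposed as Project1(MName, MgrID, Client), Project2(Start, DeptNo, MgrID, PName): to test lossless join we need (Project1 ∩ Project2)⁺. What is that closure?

Project1 ∩ Project2 = {MgrID}.
MgrID → PName applies, adding PName
Closure: {MgrID, PName}.

MgrID, PName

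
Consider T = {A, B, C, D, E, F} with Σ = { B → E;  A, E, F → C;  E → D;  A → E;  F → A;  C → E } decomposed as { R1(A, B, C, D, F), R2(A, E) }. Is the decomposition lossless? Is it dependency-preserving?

Lossless test: (A)⁺ = {A, D, E}, which contains all of one fragment — lossless.
Dependency preservation: the restricted closure of {B} across the fragments never reaches {E}, so B → E cannot be enforced without a join — not preserved.

lossless but not dependency-preserving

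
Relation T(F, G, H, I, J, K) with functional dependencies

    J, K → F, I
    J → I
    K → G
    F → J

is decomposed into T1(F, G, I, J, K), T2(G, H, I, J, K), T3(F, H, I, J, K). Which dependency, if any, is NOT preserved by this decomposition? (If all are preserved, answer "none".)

none

J, K → F, I lies within T1.
J → I lies within T1.
K → G lies within T1.
F → J lies within T1.
Every dependency is enforceable on the fragments, so the decomposition is dependency-preserving.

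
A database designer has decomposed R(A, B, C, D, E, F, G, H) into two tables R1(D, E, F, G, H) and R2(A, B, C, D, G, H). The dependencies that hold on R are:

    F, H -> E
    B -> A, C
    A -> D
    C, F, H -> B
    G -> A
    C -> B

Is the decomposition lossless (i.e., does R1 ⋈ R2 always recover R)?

No

Common attributes: R1 ∩ R2 = {D, G, H}.
Closure of {D, G, H}: G → A applies, adding A. So (D, G, H)⁺ = {A, D, G, H}.
The closure contains neither all of R1 = {D, E, F, G, H} nor all of R2 = {A, B, C, D, G, H}, so the common attributes are not a superkey of either fragment. The join is lossy.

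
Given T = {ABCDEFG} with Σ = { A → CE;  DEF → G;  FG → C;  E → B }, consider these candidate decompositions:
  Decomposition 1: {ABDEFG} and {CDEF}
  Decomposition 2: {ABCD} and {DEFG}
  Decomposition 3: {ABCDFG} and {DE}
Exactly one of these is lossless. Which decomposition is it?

Decomposition 1: common = {DEF}, closure = {BCDEFG} → lossless.
Decomposition 2: common = {D}, closure = {D} → lossy.
Decomposition 3: common = {D}, closure = {D} → lossy.

Decomposition 1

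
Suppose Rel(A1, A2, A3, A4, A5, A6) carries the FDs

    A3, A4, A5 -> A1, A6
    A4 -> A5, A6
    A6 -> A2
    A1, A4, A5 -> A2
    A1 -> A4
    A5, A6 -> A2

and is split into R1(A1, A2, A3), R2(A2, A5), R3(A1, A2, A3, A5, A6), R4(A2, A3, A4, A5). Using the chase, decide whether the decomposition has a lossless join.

Chase test. Columns are A1, A2, A3, A4, A5, A6; row i has aⱼ where attribute j ∈ Ri, else bᵢⱼ.
Initial tableau (one row per fragment):
  row 1: a1 a2 a3 b14 b15 b16
  row 2: b21 a2 b23 b24 a5 b26
  row 3: a1 a2 a3 b34 a5 a6
  row 4: b41 a2 a3 a4 a5 b46
Rows 1 and 3 agree on A1; apply A1→A4 and equate their A4 entries.
Rows 1 and 3 agree on A4; apply A4→A5, A6 and equate their A5, A6 entries.
No row becomes fully distinguished — the join is lossy.

No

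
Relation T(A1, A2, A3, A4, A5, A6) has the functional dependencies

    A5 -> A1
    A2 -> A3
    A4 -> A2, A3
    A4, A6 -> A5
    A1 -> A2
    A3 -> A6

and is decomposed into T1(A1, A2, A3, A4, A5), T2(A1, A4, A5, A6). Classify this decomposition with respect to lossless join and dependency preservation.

Lossless test: (A1, A4, A5)⁺ = {A1, A2, A3, A4, A5, A6}, which contains all of one fragment — lossless.
Dependency preservation: the restricted closure of {A3} across the fragments never reaches {A6}, so A3 → A6 cannot be enforced without a join — not preserved.

lossless but not dependency-preserving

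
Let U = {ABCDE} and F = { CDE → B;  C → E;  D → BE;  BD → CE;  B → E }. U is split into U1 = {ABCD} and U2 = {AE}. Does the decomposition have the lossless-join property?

No

Common attributes: U1 ∩ U2 = {A}.
No dependency enlarges {A}, so (A)⁺ = {A}.
The closure contains neither all of U1 = {ABCD} nor all of U2 = {AE}, so the common attributes are not a superkey of either fragment. The join is lossy.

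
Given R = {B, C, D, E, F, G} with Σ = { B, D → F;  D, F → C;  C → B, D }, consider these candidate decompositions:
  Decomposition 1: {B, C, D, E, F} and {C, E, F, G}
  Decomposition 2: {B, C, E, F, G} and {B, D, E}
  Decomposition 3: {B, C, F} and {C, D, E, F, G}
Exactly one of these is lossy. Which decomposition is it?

Decomposition 1: common = {C, E, F}, closure = {B, C, D, E, F} → lossless.
Decomposition 2: common = {B, E}, closure = {B, E} → lossy.
Decomposition 3: common = {C, F}, closure = {B, C, D, F} → lossless.

Decomposition 2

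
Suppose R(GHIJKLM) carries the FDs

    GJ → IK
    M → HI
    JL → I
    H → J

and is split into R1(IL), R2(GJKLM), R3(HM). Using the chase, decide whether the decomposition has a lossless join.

No

Chase test. Columns are GHIJKLM; row i has aⱼ where attribute j ∈ Ri, else bᵢⱼ.
Initial tableau (one row per fragment):
  row 1: b11 b12 a3 b14 b15 a6 b17
  row 2: a1 b22 b23 a4 a5 a6 a7
  row 3: b31 a2 b33 b34 b35 b36 a7
Rows 2 and 3 agree on M; apply M→HI and equate their HI entries.
Rows 2 and 3 agree on H; apply H→J and equate their J entries.
No row becomes fully distinguished — the join is lossy.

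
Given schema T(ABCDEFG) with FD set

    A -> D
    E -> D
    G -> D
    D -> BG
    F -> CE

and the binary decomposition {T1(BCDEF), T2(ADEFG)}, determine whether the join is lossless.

Common attributes: T1 ∩ T2 = {DEF}.
Closure of {DEF}: D → BG applies, adding BG; F → CE applies, adding C. So (DEF)⁺ = {BCDEFG}.
This closure contains every attribute of T1, so T1 ∩ T2 → T1. The join is lossless.

Yes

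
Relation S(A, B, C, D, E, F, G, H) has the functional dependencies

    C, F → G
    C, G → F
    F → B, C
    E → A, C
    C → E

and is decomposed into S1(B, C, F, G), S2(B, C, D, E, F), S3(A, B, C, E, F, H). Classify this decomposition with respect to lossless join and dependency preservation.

lossy but dependency-preserving

Lossless test (chase): Rows 1 and 2 agree on C, F; apply C, F→G and equate their G entries. Rows 1 and 3 agree on C, F; apply C, F→G and equate their G entries. Rows 2 and 3 agree on E; apply E→A, C and equate their A, C entries. Rows 1 and 2 agree on C; apply C→E and equate their E entries. Rows 1 and 2 agree on E; apply E→A, C and equate their A, C entries. No row becomes fully distinguished — the join is lossy.
Dependency preservation: every FD's attributes lie within a single fragment, so each can be enforced locally — preserved.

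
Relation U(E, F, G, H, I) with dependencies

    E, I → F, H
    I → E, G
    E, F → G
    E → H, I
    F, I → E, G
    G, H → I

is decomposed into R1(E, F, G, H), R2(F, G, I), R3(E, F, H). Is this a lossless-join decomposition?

No

Chase test. Columns are E, F, G, H, I; row i has aⱼ where attribute j ∈ Ri, else bᵢⱼ.
Initial tableau (one row per fragment):
  row 1: a1 a2 a3 a4 b15
  row 2: b21 a2 a3 b24 a5
  row 3: a1 a2 b33 a4 b35
Rows 1 and 3 agree on E, F; apply E, F→G and equate their G entries.
Rows 1 and 3 agree on E; apply E→H, I and equate their H, I entries.
No row becomes fully distinguished — the join is lossy.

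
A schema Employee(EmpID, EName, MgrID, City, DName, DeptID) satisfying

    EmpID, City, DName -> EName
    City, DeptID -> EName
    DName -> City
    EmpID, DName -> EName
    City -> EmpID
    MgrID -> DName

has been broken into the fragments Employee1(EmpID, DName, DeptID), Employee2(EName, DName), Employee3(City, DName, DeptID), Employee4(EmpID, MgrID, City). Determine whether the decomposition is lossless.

No

Chase test. Columns are EmpID, EName, MgrID, City, DName, DeptID; row i has aⱼ where attribute j ∈ Employeei, else bᵢⱼ.
Initial tableau (one row per fragment):
  row 1: a1 b12 b13 b14 a5 a6
  row 2: b21 a2 b23 b24 a5 b26
  row 3: b31 b32 b33 a4 a5 a6
  row 4: a1 b42 a3 a4 b45 b46
Rows 1 and 2 agree on DName; apply DName→City and equate their City entries.
Rows 1 and 3 agree on DName; apply DName→City and equate their City entries.
Rows 1 and 2 agree on City; apply City→EmpID and equate their EmpID entries.
Rows 1 and 3 agree on City; apply City→EmpID and equate their EmpID entries.
Rows 1 and 2 agree on EmpID, City, DName; apply EmpID, City, DName→EName and equate their EName entries.
Rows 1 and 3 agree on EmpID, City, DName; apply EmpID, City, DName→EName and equate their EName entries.
No row becomes fully distinguished — the join is lossy.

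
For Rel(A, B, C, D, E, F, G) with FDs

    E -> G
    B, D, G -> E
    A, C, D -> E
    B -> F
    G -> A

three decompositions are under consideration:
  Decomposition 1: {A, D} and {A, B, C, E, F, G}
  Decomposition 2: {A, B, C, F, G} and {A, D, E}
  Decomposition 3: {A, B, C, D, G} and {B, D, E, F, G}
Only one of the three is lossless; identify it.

Decomposition 3

Decomposition 1: common = {A}, closure = {A} → lossy.
Decomposition 2: common = {A}, closure = {A} → lossy.
Decomposition 3: common = {B, D, G}, closure = {A, B, D, E, F, G} → lossless.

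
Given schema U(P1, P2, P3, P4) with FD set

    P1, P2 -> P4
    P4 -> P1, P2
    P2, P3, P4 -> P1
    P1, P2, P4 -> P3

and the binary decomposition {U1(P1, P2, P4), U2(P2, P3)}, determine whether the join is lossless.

No

Common attributes: U1 ∩ U2 = {P2}.
No dependency enlarges {P2}, so (P2)⁺ = {P2}.
The closure contains neither all of U1 = {P1, P2, P4} nor all of U2 = {P2, P3}, so the common attributes are not a superkey of either fragment. The join is lossy.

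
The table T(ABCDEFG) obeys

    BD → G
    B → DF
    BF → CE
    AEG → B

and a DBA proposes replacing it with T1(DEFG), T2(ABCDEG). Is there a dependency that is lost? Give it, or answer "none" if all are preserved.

B → DF

Check B → DF: no single fragment contains all of {BDF}, and the restricted closure of {B} across the fragments never reaches {DF}.
BD → G is preserved.
BF → CE is preserved.
AEG → B is preserved.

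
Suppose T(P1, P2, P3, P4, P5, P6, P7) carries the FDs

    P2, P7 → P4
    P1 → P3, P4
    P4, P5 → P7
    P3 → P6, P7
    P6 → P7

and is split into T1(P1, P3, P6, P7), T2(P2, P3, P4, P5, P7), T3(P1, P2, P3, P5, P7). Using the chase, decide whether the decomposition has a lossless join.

Yes

Chase test. Columns are P1, P2, P3, P4, P5, P6, P7; row i has aⱼ where attribute j ∈ Ti, else bᵢⱼ.
Initial tableau (one row per fragment):
  row 1: a1 b12 a3 b14 b15 a6 a7
  row 2: b21 a2 a3 a4 a5 b26 a7
  row 3: a1 a2 a3 b34 a5 b36 a7
Rows 2 and 3 agree on P2, P7; apply P2, P7→P4 and equate their P4 entries.
Rows 1 and 3 agree on P1; apply P1→P3, P4 and equate their P3, P4 entries.
Rows 1 and 2 agree on P3; apply P3→P6, P7 and equate their P6, P7 entries.
Rows 1 and 3 agree on P3; apply P3→P6, P7 and equate their P6, P7 entries.
Row 3 is now all distinguished symbols — the join is lossless.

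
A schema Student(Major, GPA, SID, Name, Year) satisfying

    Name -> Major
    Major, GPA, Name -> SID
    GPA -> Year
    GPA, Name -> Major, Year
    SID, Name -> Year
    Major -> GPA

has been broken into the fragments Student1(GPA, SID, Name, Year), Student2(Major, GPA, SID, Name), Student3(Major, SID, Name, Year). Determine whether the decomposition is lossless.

Yes

Chase test. Columns are Major, GPA, SID, Name, Year; row i has aⱼ where attribute j ∈ Studenti, else bᵢⱼ.
Initial tableau (one row per fragment):
  row 1: b11 a2 a3 a4 a5
  row 2: a1 a2 a3 a4 b25
  row 3: a1 b32 a3 a4 a5
Rows 1 and 2 agree on Name; apply Name→Major and equate their Major entries.
Rows 1 and 2 agree on GPA; apply GPA→Year and equate their Year entries.
Rows 1 and 3 agree on Major; apply Major→GPA and equate their GPA entries.
Row 1 is now all distinguished symbols — the join is lossless.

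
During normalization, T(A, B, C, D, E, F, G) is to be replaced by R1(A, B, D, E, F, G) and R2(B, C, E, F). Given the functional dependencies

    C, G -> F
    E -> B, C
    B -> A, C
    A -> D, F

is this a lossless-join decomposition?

Common attributes: R1 ∩ R2 = {B, E, F}.
Closure of {B, E, F}: E → B, C applies, adding C; B → A, C applies, adding A; A → D, F applies, adding D. So (B, E, F)⁺ = {A, B, C, D, E, F}.
This closure contains every attribute of R2, so R1 ∩ R2 → R2. The join is lossless.

Yes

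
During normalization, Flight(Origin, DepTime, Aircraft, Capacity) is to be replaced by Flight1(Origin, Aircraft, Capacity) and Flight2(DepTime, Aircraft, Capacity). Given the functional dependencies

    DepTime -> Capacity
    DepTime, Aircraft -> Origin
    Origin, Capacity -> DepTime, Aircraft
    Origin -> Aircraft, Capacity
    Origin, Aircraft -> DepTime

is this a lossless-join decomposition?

Common attributes: Flight1 ∩ Flight2 = {Aircraft, Capacity}.
No dependency enlarges {Aircraft, Capacity}, so (Aircraft, Capacity)⁺ = {Aircraft, Capacity}.
The closure contains neither all of Flight1 = {Origin, Aircraft, Capacity} nor all of Flight2 = {DepTime, Aircraft, Capacity}, so the common attributes are not a superkey of either fragment. The join is lossy.

No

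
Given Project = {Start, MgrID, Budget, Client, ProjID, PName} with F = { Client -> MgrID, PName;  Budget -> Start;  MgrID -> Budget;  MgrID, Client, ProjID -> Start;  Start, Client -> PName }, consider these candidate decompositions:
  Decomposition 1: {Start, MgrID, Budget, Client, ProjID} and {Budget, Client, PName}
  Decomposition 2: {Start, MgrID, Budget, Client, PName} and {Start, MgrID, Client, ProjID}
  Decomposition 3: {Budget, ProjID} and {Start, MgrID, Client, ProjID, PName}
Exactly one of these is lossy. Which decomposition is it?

Decomposition 3

Decomposition 1: common = {Budget, Client}, closure = {Start, MgrID, Budget, Client, PName} → lossless.
Decomposition 2: common = {Start, MgrID, Client}, closure = {Start, MgrID, Budget, Client, PName} → lossless.
Decomposition 3: common = {ProjID}, closure = {ProjID} → lossy.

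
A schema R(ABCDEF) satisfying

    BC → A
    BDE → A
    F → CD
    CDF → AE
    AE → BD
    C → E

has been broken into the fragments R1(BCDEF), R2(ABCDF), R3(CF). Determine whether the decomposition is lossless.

Yes

Chase test. Columns are ABCDEF; row i has aⱼ where attribute j ∈ Ri, else bᵢⱼ.
Initial tableau (one row per fragment):
  row 1: b11 a2 a3 a4 a5 a6
  row 2: a1 a2 a3 a4 b25 a6
  row 3: b31 b32 a3 b34 b35 a6
Rows 1 and 2 agree on BC; apply BC→A and equate their A entries.
Rows 1 and 3 agree on F; apply F→CD and equate their CD entries.
Rows 1 and 2 agree on CDF; apply CDF→AE and equate their AE entries.
Rows 1 and 3 agree on CDF; apply CDF→AE and equate their AE entries.
Rows 1 and 3 agree on AE; apply AE→BD and equate their BD entries.
Row 1 is now all distinguished symbols — the join is lossless.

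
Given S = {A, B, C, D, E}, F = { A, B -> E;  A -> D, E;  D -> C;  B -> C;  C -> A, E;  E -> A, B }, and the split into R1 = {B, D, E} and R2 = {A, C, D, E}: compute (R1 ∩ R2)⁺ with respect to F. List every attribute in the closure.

R1 ∩ R2 = {D, E}.
D → C applies, adding C
C → A, E applies, adding A
E → A, B applies, adding B
Closure: {A, B, C, D, E}.

A, B, C, D, E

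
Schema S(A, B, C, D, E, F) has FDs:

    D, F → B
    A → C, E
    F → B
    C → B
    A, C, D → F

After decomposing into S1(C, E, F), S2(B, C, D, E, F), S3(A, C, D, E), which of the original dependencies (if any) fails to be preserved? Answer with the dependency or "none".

A, C, D → F

Check A, C, D → F: no single fragment contains all of {A, C, D, F}, and the restricted closure of {A, C, D} across the fragments never reaches {F}.
D, F → B is preserved.
A → C, E is preserved.
F → B is preserved.
C → B is preserved.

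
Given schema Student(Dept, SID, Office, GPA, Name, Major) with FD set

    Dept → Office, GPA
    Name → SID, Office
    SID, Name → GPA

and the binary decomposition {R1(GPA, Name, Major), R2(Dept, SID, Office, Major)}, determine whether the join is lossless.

No

Common attributes: R1 ∩ R2 = {Major}.
No dependency enlarges {Major}, so (Major)⁺ = {Major}.
The closure contains neither all of R1 = {GPA, Name, Major} nor all of R2 = {Dept, SID, Office, Major}, so the common attributes are not a superkey of either fragment. The join is lossy.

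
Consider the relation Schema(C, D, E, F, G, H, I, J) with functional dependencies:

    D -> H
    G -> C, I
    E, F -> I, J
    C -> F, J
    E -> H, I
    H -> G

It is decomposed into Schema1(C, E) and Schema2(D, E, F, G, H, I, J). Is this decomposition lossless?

Yes

Common attributes: Schema1 ∩ Schema2 = {E}.
Closure of {E}: E → H, I applies, adding H, I; H → G applies, adding G; G → C, I applies, adding C; C → F, J applies, adding F, J. So (E)⁺ = {C, E, F, G, H, I, J}.
This closure contains every attribute of Schema1, so Schema1 ∩ Schema2 → Schema1. The join is lossless.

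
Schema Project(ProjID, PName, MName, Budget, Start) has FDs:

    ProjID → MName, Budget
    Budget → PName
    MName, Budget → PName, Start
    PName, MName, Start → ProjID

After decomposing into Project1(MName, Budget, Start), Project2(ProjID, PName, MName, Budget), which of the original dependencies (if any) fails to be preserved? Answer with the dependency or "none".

PName, MName, Start → ProjID

Check PName, MName, Start → ProjID: no single fragment contains all of {ProjID, PName, MName, Start}, and the restricted closure of {PName, MName, Start} across the fragments never reaches {ProjID}.
ProjID → MName, Budget is preserved.
Budget → PName is preserved.
MName, Budget → PName, Start is preserved.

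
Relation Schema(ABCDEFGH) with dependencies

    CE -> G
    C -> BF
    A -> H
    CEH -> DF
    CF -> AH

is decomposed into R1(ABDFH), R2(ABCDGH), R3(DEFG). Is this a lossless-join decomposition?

Chase test. Columns are ABCDEFGH; row i has aⱼ where attribute j ∈ Ri, else bᵢⱼ.
Initial tableau (one row per fragment):
  row 1: a1 a2 b13 a4 b15 a6 b17 a8
  row 2: a1 a2 a3 a4 b25 b26 a7 a8
  row 3: b31 b32 b33 a4 a5 a6 a7 b38
No row becomes fully distinguished — the join is lossy.

No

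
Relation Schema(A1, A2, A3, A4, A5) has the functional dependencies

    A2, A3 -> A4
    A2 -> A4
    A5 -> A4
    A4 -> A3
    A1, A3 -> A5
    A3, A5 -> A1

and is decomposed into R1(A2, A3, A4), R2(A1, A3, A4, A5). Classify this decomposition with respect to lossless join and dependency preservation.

lossy but dependency-preserving

Lossless test: (A3, A4)⁺ = {A3, A4}, which is a superkey of neither fragment — lossy.
Dependency preservation: every FD's attributes lie within a single fragment, so each can be enforced locally — preserved.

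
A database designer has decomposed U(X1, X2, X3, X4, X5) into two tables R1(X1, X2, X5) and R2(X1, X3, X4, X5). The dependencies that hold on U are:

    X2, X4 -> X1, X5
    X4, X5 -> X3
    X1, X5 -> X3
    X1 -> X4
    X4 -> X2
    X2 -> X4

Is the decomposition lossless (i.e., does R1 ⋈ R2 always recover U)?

Yes

Common attributes: R1 ∩ R2 = {X1, X5}.
Closure of {X1, X5}: X1, X5 → X3 applies, adding X3; X1 → X4 applies, adding X4; X4 → X2 applies, adding X2. So (X1, X5)⁺ = {X1, X2, X3, X4, X5}.
This closure contains every attribute of R1, so R1 ∩ R2 → R1. The join is lossless.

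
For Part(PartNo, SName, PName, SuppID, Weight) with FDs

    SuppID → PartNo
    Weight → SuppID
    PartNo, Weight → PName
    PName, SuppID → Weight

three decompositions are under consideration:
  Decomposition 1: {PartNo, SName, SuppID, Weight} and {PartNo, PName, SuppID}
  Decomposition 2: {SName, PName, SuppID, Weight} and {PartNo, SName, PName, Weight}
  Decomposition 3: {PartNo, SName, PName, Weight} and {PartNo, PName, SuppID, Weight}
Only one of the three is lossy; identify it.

Decomposition 1

Decomposition 1: common = {PartNo, SuppID}, closure = {PartNo, SuppID} → lossy.
Decomposition 2: common = {SName, PName, Weight}, closure = {PartNo, SName, PName, SuppID, Weight} → lossless.
Decomposition 3: common = {PartNo, PName, Weight}, closure = {PartNo, PName, SuppID, Weight} → lossless.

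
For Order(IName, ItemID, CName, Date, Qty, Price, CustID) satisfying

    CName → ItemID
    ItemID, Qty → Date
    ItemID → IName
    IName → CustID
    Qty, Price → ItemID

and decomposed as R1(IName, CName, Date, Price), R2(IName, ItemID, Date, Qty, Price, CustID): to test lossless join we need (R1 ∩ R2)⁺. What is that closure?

R1 ∩ R2 = {IName, Date, Price}.
IName → CustID applies, adding CustID
Closure: {IName, Date, Price, CustID}.

IName, Date, Price, CustID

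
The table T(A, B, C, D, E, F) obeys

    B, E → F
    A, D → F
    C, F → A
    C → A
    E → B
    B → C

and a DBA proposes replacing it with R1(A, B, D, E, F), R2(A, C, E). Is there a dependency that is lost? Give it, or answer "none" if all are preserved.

B → C

Check B → C: no single fragment contains all of {B, C}, and the restricted closure of {B} across the fragments never reaches {C}.
B, E → F is preserved.
A, D → F is preserved.
C, F → A is preserved.
C → A is preserved.
E → B is preserved.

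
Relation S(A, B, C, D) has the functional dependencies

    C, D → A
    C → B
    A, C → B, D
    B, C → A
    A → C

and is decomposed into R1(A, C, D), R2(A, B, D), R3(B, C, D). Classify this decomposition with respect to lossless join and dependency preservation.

Lossless test (chase): Rows 1 and 3 agree on C, D; apply C, D→A and equate their A entries. Rows 1 and 3 agree on C; apply C→B and equate their B entries. Rows 1 and 2 agree on A; apply A→C and equate their C entries. Row 1 is now all distinguished symbols — the join is lossless.
Dependency preservation: A, C → B, D; B, C → A are not contained in any single fragment, but the restricted closure of each left-hand side across the fragments still reaches the right-hand side; the remaining FDs each lie inside some fragment. All dependencies are preserved.

lossless and dependency-preserving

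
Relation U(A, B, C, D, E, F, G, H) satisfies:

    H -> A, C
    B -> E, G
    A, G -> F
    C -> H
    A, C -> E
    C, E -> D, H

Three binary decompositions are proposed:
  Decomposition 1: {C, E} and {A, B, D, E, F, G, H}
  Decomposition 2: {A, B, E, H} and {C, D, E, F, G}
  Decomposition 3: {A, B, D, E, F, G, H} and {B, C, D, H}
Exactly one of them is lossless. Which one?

Decomposition 1: common = {E}, closure = {E} → lossy.
Decomposition 2: common = {E}, closure = {E} → lossy.
Decomposition 3: common = {B, D, H}, closure = {A, B, C, D, E, F, G, H} → lossless.

Decomposition 3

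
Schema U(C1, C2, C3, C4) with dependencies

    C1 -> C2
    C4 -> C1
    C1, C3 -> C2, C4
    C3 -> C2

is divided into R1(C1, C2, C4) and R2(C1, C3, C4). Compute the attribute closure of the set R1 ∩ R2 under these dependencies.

R1 ∩ R2 = {C1, C4}.
C1 → C2 applies, adding C2
Closure: {C1, C2, C4}.

C1, C2, C4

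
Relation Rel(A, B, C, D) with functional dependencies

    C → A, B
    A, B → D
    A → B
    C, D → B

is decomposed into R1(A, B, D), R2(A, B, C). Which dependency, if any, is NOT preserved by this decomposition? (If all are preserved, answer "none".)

C → A, B lies within R2.
A, B → D lies within R1.
A → B lies within R1.
C, D → B: restricted closure across fragments reaches B.
Every dependency is enforceable on the fragments, so the decomposition is dependency-preserving.

none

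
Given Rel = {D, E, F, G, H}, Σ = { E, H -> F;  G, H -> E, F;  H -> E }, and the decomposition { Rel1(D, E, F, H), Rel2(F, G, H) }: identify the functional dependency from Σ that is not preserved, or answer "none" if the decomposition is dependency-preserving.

E, H → F lies within Rel1.
G, H → E, F: restricted closure across fragments reaches E, F.
H → E lies within Rel1.
Every dependency is enforceable on the fragments, so the decomposition is dependency-preserving.

none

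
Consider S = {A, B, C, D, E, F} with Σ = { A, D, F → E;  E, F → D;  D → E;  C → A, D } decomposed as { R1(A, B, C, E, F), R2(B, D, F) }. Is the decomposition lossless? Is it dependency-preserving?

Lossless test: (B, F)⁺ = {B, F}, which is a superkey of neither fragment — lossy.
Dependency preservation: the restricted closure of {A, D, F} across the fragments never reaches {E}, so A, D, F → E cannot be enforced without a join — not preserved.

lossy and not dependency-preserving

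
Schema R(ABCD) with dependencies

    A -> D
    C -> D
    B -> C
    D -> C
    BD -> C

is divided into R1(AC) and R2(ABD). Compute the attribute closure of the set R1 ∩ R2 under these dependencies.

R1 ∩ R2 = {A}.
A → D applies, adding D
D → C applies, adding C
Closure: {ACD}.

ACD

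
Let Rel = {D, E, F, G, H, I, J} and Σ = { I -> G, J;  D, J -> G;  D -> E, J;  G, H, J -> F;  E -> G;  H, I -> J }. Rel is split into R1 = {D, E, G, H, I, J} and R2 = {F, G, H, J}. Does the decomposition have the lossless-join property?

Yes

Common attributes: R1 ∩ R2 = {G, H, J}.
Closure of {G, H, J}: G, H, J → F applies, adding F. So (G, H, J)⁺ = {F, G, H, J}.
This closure contains every attribute of R2, so R1 ∩ R2 → R2. The join is lossless.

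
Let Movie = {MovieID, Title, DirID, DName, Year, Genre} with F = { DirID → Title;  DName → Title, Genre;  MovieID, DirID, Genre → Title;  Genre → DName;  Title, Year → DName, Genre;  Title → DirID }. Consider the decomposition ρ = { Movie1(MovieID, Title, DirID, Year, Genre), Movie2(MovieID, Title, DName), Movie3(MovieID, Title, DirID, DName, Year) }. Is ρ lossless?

Chase test. Columns are MovieID, Title, DirID, DName, Year, Genre; row i has aⱼ where attribute j ∈ Moviei, else bᵢⱼ.
Initial tableau (one row per fragment):
  row 1: a1 a2 a3 b14 a5 a6
  row 2: a1 a2 b23 a4 b25 b26
  row 3: a1 a2 a3 a4 a5 b36
Rows 2 and 3 agree on DName; apply DName→Title, Genre and equate their Title, Genre entries.
Rows 1 and 3 agree on Title, Year; apply Title, Year→DName, Genre and equate their DName, Genre entries.
Rows 1 and 2 agree on Title; apply Title→DirID and equate their DirID entries.
Row 1 is now all distinguished symbols — the join is lossless.

Yes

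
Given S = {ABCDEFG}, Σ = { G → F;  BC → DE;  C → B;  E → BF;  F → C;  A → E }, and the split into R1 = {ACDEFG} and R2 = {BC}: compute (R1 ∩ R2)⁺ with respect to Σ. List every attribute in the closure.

R1 ∩ R2 = {C}.
C → B applies, adding B
BC → DE applies, adding DE
E → BF applies, adding F
Closure: {BCDEF}.

BCDEF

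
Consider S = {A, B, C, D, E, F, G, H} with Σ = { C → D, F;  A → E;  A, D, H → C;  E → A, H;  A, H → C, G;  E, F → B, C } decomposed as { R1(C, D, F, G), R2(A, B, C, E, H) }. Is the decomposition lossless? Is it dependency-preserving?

Lossless test: (C)⁺ = {C, D, F}, which is a superkey of neither fragment — lossy.
Dependency preservation: the restricted closure of {A, H} across the fragments never reaches {C, G}, so A, H → C, G cannot be enforced without a join — not preserved.

lossy and not dependency-preserving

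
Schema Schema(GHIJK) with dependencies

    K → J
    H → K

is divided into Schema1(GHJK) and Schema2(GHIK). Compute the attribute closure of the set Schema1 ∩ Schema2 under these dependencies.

GHJK

Schema1 ∩ Schema2 = {GHK}.
K → J applies, adding J
Closure: {GHJK}.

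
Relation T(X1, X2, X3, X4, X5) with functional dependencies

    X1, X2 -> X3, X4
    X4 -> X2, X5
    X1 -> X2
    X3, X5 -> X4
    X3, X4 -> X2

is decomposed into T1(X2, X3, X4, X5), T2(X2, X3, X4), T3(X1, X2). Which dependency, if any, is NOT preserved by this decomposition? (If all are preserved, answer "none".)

X1, X2 -> X3, X4

Check X1, X2 → X3, X4: no single fragment contains all of {X1, X2, X3, X4}, and the restricted closure of {X1, X2} across the fragments never reaches {X3, X4}.
X4 → X2, X5 is preserved.
X1 → X2 is preserved.
X3, X5 → X4 is preserved.
X3, X4 → X2 is preserved.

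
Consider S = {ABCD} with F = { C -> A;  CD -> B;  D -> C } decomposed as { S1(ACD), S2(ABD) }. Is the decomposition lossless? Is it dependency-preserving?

Lossless test: (AD)⁺ = {ABCD}, which contains all of one fragment — lossless.
Dependency preservation: CD → B is not contained in any single fragment, but the restricted closure of its left-hand side across the fragments still reaches the right-hand side; the remaining FDs each lie inside some fragment. All dependencies are preserved.

lossless and dependency-preserving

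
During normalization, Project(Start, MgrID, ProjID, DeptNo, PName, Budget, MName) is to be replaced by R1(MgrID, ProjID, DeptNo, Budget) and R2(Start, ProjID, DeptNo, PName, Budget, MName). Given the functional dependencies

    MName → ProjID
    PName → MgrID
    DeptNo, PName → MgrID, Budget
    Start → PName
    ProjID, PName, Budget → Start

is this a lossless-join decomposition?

No

Common attributes: R1 ∩ R2 = {ProjID, DeptNo, Budget}.
No dependency enlarges {ProjID, DeptNo, Budget}, so (ProjID, DeptNo, Budget)⁺ = {ProjID, DeptNo, Budget}.
The closure contains neither all of R1 = {MgrID, ProjID, DeptNo, Budget} nor all of R2 = {Start, ProjID, DeptNo, PName, Budget, MName}, so the common attributes are not a superkey of either fragment. The join is lossy.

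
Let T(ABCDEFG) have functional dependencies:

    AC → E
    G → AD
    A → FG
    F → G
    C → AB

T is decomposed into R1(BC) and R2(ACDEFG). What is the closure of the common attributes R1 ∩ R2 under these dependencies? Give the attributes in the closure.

R1 ∩ R2 = {C}.
C → AB applies, adding AB
AC → E applies, adding E
A → FG applies, adding FG
G → AD applies, adding D
Closure: {ABCDEFG}.

ABCDEFG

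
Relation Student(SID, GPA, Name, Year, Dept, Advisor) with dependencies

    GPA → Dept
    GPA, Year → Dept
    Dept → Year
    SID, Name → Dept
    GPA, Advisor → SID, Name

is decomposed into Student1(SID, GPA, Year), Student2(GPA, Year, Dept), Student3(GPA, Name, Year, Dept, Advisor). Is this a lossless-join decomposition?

No

Chase test. Columns are SID, GPA, Name, Year, Dept, Advisor; row i has aⱼ where attribute j ∈ Studenti, else bᵢⱼ.
Initial tableau (one row per fragment):
  row 1: a1 a2 b13 a4 b15 b16
  row 2: b21 a2 b23 a4 a5 b26
  row 3: b31 a2 a3 a4 a5 a6
Rows 1 and 2 agree on GPA; apply GPA→Dept and equate their Dept entries.
No row becomes fully distinguished — the join is lossy.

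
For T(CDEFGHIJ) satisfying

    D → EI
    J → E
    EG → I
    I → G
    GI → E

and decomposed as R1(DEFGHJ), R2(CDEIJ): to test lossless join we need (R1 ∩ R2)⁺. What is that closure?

DEGIJ

R1 ∩ R2 = {DEJ}.
D → EI applies, adding I
I → G applies, adding G
Closure: {DEGIJ}.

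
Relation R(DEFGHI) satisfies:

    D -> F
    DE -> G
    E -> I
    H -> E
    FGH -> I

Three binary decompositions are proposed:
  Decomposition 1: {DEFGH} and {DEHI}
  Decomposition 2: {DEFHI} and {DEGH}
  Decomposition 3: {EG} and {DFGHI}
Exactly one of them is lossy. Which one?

Decomposition 3

Decomposition 1: common = {DEH}, closure = {DEFGHI} → lossless.
Decomposition 2: common = {DEH}, closure = {DEFGHI} → lossless.
Decomposition 3: common = {G}, closure = {G} → lossy.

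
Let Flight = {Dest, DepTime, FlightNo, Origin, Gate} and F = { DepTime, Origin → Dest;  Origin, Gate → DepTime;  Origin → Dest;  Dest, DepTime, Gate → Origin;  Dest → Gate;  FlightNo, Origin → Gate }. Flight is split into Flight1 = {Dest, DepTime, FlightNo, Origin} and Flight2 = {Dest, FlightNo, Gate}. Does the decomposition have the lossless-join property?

Yes

Common attributes: Flight1 ∩ Flight2 = {Dest, FlightNo}.
Closure of {Dest, FlightNo}: Dest → Gate applies, adding Gate. So (Dest, FlightNo)⁺ = {Dest, FlightNo, Gate}.
This closure contains every attribute of Flight2, so Flight1 ∩ Flight2 → Flight2. The join is lossless.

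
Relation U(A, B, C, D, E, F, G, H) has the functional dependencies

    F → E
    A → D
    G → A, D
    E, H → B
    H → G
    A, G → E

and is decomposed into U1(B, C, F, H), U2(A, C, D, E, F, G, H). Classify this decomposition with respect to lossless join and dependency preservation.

lossless and dependency-preserving

Lossless test: (C, F, H)⁺ = {A, B, C, D, E, F, G, H}, which contains all of one fragment — lossless.
Dependency preservation: E, H → B is not contained in any single fragment, but the restricted closure of its left-hand side across the fragments still reaches the right-hand side; the remaining FDs each lie inside some fragment. All dependencies are preserved.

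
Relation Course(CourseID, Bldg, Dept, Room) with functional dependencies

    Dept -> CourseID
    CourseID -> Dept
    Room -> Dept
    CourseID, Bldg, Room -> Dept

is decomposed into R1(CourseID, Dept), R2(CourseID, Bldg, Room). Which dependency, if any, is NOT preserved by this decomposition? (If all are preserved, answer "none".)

none

Dept → CourseID lies within R1.
CourseID → Dept lies within R1.
Room → Dept: restricted closure across fragments reaches Dept.
CourseID, Bldg, Room → Dept: restricted closure across fragments reaches Dept.
Every dependency is enforceable on the fragments, so the decomposition is dependency-preserving.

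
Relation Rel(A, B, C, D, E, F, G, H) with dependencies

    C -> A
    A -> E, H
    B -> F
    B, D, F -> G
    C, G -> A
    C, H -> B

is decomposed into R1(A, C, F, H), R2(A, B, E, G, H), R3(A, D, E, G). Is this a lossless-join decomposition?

Chase test. Columns are A, B, C, D, E, F, G, H; row i has aⱼ where attribute j ∈ Ri, else bᵢⱼ.
Initial tableau (one row per fragment):
  row 1: a1 b12 a3 b14 b15 a6 b17 a8
  row 2: a1 a2 b23 b24 a5 b26 a7 a8
  row 3: a1 b32 b33 a4 a5 b36 a7 b38
Rows 1 and 2 agree on A; apply A→E, H and equate their E, H entries.
Rows 1 and 3 agree on A; apply A→E, H and equate their E, H entries.
No row becomes fully distinguished — the join is lossy.

No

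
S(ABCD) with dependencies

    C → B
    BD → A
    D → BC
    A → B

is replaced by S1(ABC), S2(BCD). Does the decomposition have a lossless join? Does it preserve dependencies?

lossy and not dependency-preserving

Lossless test: (BC)⁺ = {BC}, which is a superkey of neither fragment — lossy.
Dependency preservation: the restricted closure of {BD} across the fragments never reaches {A}, so BD → A cannot be enforced without a join — not preserved.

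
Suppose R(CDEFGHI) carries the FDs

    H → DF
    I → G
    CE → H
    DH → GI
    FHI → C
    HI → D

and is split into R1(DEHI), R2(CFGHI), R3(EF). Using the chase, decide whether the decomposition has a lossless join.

Yes

Chase test. Columns are CDEFGHI; row i has aⱼ where attribute j ∈ Ri, else bᵢⱼ.
Initial tableau (one row per fragment):
  row 1: b11 a2 a3 b14 b15 a6 a7
  row 2: a1 b22 b23 a4 a5 a6 a7
  row 3: b31 b32 a3 a4 b35 b36 b37
Rows 1 and 2 agree on H; apply H→DF and equate their DF entries.
Rows 1 and 2 agree on I; apply I→G and equate their G entries.
Rows 1 and 2 agree on FHI; apply FHI→C and equate their C entries.
Row 1 is now all distinguished symbols — the join is lossless.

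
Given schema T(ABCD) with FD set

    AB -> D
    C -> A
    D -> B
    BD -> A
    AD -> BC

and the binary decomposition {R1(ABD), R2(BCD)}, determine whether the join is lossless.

Yes

Common attributes: R1 ∩ R2 = {BD}.
Closure of {BD}: BD → A applies, adding A; AD → BC applies, adding C. So (BD)⁺ = {ABCD}.
This closure contains every attribute of R1, so R1 ∩ R2 → R1. The join is lossless.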